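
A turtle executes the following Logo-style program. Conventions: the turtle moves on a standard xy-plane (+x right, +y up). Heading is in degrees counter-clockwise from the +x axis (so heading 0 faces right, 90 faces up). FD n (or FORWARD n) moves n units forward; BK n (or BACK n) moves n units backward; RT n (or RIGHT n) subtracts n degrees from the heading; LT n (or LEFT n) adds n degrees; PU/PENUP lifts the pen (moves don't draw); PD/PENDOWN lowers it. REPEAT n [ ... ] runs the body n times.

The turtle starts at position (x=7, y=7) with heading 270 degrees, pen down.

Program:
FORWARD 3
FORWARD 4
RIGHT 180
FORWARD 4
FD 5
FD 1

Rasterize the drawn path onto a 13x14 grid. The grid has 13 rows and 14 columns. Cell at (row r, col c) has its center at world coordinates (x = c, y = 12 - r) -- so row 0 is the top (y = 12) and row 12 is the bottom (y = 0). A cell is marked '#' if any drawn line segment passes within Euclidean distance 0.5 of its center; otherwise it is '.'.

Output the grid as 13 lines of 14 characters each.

Segment 0: (7,7) -> (7,4)
Segment 1: (7,4) -> (7,0)
Segment 2: (7,0) -> (7,4)
Segment 3: (7,4) -> (7,9)
Segment 4: (7,9) -> (7,10)

Answer: ..............
..............
.......#......
.......#......
.......#......
.......#......
.......#......
.......#......
.......#......
.......#......
.......#......
.......#......
.......#......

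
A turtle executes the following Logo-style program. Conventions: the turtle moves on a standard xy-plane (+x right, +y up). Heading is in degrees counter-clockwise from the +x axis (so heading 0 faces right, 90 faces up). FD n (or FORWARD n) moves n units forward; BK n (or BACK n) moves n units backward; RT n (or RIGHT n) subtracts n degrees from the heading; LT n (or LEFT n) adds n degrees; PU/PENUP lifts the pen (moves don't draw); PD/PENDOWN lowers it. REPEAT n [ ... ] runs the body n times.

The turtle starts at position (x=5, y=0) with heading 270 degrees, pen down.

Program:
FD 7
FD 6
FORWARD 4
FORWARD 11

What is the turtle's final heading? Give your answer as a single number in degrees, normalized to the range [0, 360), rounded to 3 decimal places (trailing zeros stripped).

Answer: 270

Derivation:
Executing turtle program step by step:
Start: pos=(5,0), heading=270, pen down
FD 7: (5,0) -> (5,-7) [heading=270, draw]
FD 6: (5,-7) -> (5,-13) [heading=270, draw]
FD 4: (5,-13) -> (5,-17) [heading=270, draw]
FD 11: (5,-17) -> (5,-28) [heading=270, draw]
Final: pos=(5,-28), heading=270, 4 segment(s) drawn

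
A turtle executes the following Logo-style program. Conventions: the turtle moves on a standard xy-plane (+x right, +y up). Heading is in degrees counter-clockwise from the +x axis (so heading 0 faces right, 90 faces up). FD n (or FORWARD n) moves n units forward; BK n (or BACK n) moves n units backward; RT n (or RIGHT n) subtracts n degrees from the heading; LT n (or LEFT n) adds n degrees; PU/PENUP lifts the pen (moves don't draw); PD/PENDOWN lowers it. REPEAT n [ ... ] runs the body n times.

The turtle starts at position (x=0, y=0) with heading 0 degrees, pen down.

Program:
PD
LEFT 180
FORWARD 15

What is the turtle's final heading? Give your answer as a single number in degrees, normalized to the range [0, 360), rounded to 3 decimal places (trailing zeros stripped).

Answer: 180

Derivation:
Executing turtle program step by step:
Start: pos=(0,0), heading=0, pen down
PD: pen down
LT 180: heading 0 -> 180
FD 15: (0,0) -> (-15,0) [heading=180, draw]
Final: pos=(-15,0), heading=180, 1 segment(s) drawn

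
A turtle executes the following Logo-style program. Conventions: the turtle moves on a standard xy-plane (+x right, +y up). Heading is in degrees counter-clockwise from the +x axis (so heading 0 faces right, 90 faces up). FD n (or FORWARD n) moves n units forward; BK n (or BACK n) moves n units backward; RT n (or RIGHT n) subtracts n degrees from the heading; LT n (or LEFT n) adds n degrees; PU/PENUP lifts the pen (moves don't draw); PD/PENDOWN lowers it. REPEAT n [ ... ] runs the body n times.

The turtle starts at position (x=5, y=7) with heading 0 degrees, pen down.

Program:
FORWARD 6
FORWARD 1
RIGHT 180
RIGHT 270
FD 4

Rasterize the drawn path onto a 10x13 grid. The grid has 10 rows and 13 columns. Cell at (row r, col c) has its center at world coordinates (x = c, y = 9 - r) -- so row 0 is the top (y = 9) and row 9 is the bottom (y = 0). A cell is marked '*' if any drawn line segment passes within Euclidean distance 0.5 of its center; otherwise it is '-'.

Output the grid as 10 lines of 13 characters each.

Segment 0: (5,7) -> (11,7)
Segment 1: (11,7) -> (12,7)
Segment 2: (12,7) -> (12,3)

Answer: -------------
-------------
-----********
------------*
------------*
------------*
------------*
-------------
-------------
-------------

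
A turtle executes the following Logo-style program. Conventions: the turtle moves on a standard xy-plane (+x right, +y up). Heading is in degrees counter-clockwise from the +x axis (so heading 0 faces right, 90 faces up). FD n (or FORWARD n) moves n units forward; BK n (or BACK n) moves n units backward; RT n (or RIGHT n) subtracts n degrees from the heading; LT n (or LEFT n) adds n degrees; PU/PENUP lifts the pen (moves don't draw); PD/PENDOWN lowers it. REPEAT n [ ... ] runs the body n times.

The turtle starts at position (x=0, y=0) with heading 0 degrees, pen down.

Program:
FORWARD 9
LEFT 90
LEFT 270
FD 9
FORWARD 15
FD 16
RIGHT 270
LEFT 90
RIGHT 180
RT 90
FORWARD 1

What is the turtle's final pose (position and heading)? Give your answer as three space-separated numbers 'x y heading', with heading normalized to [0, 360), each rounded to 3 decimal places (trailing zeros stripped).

Executing turtle program step by step:
Start: pos=(0,0), heading=0, pen down
FD 9: (0,0) -> (9,0) [heading=0, draw]
LT 90: heading 0 -> 90
LT 270: heading 90 -> 0
FD 9: (9,0) -> (18,0) [heading=0, draw]
FD 15: (18,0) -> (33,0) [heading=0, draw]
FD 16: (33,0) -> (49,0) [heading=0, draw]
RT 270: heading 0 -> 90
LT 90: heading 90 -> 180
RT 180: heading 180 -> 0
RT 90: heading 0 -> 270
FD 1: (49,0) -> (49,-1) [heading=270, draw]
Final: pos=(49,-1), heading=270, 5 segment(s) drawn

Answer: 49 -1 270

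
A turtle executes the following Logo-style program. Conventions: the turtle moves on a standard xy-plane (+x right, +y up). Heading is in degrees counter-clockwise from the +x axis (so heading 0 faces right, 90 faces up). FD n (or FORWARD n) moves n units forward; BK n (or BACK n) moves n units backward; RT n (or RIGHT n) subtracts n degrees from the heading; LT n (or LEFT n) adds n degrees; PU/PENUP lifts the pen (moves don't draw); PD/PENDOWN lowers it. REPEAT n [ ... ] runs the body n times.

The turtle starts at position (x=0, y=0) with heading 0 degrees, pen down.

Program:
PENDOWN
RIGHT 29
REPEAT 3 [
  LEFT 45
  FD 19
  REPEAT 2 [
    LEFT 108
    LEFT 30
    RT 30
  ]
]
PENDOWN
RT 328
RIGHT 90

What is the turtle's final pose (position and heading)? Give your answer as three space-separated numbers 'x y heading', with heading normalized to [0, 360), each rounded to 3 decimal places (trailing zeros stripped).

Executing turtle program step by step:
Start: pos=(0,0), heading=0, pen down
PD: pen down
RT 29: heading 0 -> 331
REPEAT 3 [
  -- iteration 1/3 --
  LT 45: heading 331 -> 16
  FD 19: (0,0) -> (18.264,5.237) [heading=16, draw]
  REPEAT 2 [
    -- iteration 1/2 --
    LT 108: heading 16 -> 124
    LT 30: heading 124 -> 154
    RT 30: heading 154 -> 124
    -- iteration 2/2 --
    LT 108: heading 124 -> 232
    LT 30: heading 232 -> 262
    RT 30: heading 262 -> 232
  ]
  -- iteration 2/3 --
  LT 45: heading 232 -> 277
  FD 19: (18.264,5.237) -> (20.579,-13.621) [heading=277, draw]
  REPEAT 2 [
    -- iteration 1/2 --
    LT 108: heading 277 -> 25
    LT 30: heading 25 -> 55
    RT 30: heading 55 -> 25
    -- iteration 2/2 --
    LT 108: heading 25 -> 133
    LT 30: heading 133 -> 163
    RT 30: heading 163 -> 133
  ]
  -- iteration 3/3 --
  LT 45: heading 133 -> 178
  FD 19: (20.579,-13.621) -> (1.591,-12.958) [heading=178, draw]
  REPEAT 2 [
    -- iteration 1/2 --
    LT 108: heading 178 -> 286
    LT 30: heading 286 -> 316
    RT 30: heading 316 -> 286
    -- iteration 2/2 --
    LT 108: heading 286 -> 34
    LT 30: heading 34 -> 64
    RT 30: heading 64 -> 34
  ]
]
PD: pen down
RT 328: heading 34 -> 66
RT 90: heading 66 -> 336
Final: pos=(1.591,-12.958), heading=336, 3 segment(s) drawn

Answer: 1.591 -12.958 336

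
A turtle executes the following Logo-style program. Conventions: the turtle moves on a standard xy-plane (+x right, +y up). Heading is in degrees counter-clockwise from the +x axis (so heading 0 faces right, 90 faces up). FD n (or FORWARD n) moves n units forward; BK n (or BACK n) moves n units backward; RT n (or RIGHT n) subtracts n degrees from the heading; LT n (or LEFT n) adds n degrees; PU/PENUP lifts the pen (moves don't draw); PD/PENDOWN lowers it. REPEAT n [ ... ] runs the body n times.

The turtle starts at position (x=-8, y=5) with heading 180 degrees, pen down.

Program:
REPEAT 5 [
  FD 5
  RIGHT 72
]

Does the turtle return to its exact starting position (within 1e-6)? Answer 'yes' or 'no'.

Executing turtle program step by step:
Start: pos=(-8,5), heading=180, pen down
REPEAT 5 [
  -- iteration 1/5 --
  FD 5: (-8,5) -> (-13,5) [heading=180, draw]
  RT 72: heading 180 -> 108
  -- iteration 2/5 --
  FD 5: (-13,5) -> (-14.545,9.755) [heading=108, draw]
  RT 72: heading 108 -> 36
  -- iteration 3/5 --
  FD 5: (-14.545,9.755) -> (-10.5,12.694) [heading=36, draw]
  RT 72: heading 36 -> 324
  -- iteration 4/5 --
  FD 5: (-10.5,12.694) -> (-6.455,9.755) [heading=324, draw]
  RT 72: heading 324 -> 252
  -- iteration 5/5 --
  FD 5: (-6.455,9.755) -> (-8,5) [heading=252, draw]
  RT 72: heading 252 -> 180
]
Final: pos=(-8,5), heading=180, 5 segment(s) drawn

Start position: (-8, 5)
Final position: (-8, 5)
Distance = 0; < 1e-6 -> CLOSED

Answer: yes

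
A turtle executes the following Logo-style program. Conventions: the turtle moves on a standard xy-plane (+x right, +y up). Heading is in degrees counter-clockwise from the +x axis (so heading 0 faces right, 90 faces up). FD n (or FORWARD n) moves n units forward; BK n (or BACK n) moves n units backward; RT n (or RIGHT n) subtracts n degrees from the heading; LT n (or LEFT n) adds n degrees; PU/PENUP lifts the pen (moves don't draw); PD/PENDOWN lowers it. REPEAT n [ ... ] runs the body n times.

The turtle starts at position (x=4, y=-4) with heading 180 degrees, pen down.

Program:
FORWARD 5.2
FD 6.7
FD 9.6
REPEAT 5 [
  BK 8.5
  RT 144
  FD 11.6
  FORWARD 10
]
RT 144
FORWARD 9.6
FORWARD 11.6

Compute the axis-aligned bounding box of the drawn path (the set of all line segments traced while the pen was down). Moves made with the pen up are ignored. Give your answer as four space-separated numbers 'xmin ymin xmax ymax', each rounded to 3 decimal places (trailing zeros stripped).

Executing turtle program step by step:
Start: pos=(4,-4), heading=180, pen down
FD 5.2: (4,-4) -> (-1.2,-4) [heading=180, draw]
FD 6.7: (-1.2,-4) -> (-7.9,-4) [heading=180, draw]
FD 9.6: (-7.9,-4) -> (-17.5,-4) [heading=180, draw]
REPEAT 5 [
  -- iteration 1/5 --
  BK 8.5: (-17.5,-4) -> (-9,-4) [heading=180, draw]
  RT 144: heading 180 -> 36
  FD 11.6: (-9,-4) -> (0.385,2.818) [heading=36, draw]
  FD 10: (0.385,2.818) -> (8.475,8.696) [heading=36, draw]
  -- iteration 2/5 --
  BK 8.5: (8.475,8.696) -> (1.598,3.7) [heading=36, draw]
  RT 144: heading 36 -> 252
  FD 11.6: (1.598,3.7) -> (-1.986,-7.332) [heading=252, draw]
  FD 10: (-1.986,-7.332) -> (-5.077,-16.843) [heading=252, draw]
  -- iteration 3/5 --
  BK 8.5: (-5.077,-16.843) -> (-2.45,-8.759) [heading=252, draw]
  RT 144: heading 252 -> 108
  FD 11.6: (-2.45,-8.759) -> (-6.035,2.273) [heading=108, draw]
  FD 10: (-6.035,2.273) -> (-9.125,11.784) [heading=108, draw]
  -- iteration 4/5 --
  BK 8.5: (-9.125,11.784) -> (-6.498,3.7) [heading=108, draw]
  RT 144: heading 108 -> 324
  FD 11.6: (-6.498,3.7) -> (2.886,-3.118) [heading=324, draw]
  FD 10: (2.886,-3.118) -> (10.977,-8.996) [heading=324, draw]
  -- iteration 5/5 --
  BK 8.5: (10.977,-8.996) -> (4.1,-4) [heading=324, draw]
  RT 144: heading 324 -> 180
  FD 11.6: (4.1,-4) -> (-7.5,-4) [heading=180, draw]
  FD 10: (-7.5,-4) -> (-17.5,-4) [heading=180, draw]
]
RT 144: heading 180 -> 36
FD 9.6: (-17.5,-4) -> (-9.733,1.643) [heading=36, draw]
FD 11.6: (-9.733,1.643) -> (-0.349,8.461) [heading=36, draw]
Final: pos=(-0.349,8.461), heading=36, 20 segment(s) drawn

Segment endpoints: x in {-17.5, -9.733, -9.125, -9, -7.9, -7.5, -6.498, -6.035, -5.077, -2.45, -1.986, -1.2, -0.349, 0.385, 1.598, 2.886, 4, 4.1, 8.475, 10.977}, y in {-16.843, -8.996, -8.759, -7.332, -4, -4, -4, -4, -4, -4, -4, -3.118, 1.643, 2.273, 2.818, 3.7, 3.7, 8.461, 8.696, 11.784}
xmin=-17.5, ymin=-16.843, xmax=10.977, ymax=11.784

Answer: -17.5 -16.843 10.977 11.784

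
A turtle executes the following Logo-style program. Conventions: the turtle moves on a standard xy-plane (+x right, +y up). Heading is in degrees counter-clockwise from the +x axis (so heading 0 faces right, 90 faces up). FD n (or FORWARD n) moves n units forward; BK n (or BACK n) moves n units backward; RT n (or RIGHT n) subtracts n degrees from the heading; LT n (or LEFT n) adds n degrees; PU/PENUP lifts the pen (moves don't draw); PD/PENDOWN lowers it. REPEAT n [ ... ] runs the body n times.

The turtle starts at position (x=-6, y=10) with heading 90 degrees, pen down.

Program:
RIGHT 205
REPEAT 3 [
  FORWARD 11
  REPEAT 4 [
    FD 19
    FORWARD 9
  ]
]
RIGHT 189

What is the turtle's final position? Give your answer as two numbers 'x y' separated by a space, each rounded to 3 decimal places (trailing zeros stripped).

Answer: -161.946 -324.428

Derivation:
Executing turtle program step by step:
Start: pos=(-6,10), heading=90, pen down
RT 205: heading 90 -> 245
REPEAT 3 [
  -- iteration 1/3 --
  FD 11: (-6,10) -> (-10.649,0.031) [heading=245, draw]
  REPEAT 4 [
    -- iteration 1/4 --
    FD 19: (-10.649,0.031) -> (-18.679,-17.189) [heading=245, draw]
    FD 9: (-18.679,-17.189) -> (-22.482,-25.346) [heading=245, draw]
    -- iteration 2/4 --
    FD 19: (-22.482,-25.346) -> (-30.512,-42.566) [heading=245, draw]
    FD 9: (-30.512,-42.566) -> (-34.315,-50.723) [heading=245, draw]
    -- iteration 3/4 --
    FD 19: (-34.315,-50.723) -> (-42.345,-67.942) [heading=245, draw]
    FD 9: (-42.345,-67.942) -> (-46.149,-76.099) [heading=245, draw]
    -- iteration 4/4 --
    FD 19: (-46.149,-76.099) -> (-54.178,-93.319) [heading=245, draw]
    FD 9: (-54.178,-93.319) -> (-57.982,-101.476) [heading=245, draw]
  ]
  -- iteration 2/3 --
  FD 11: (-57.982,-101.476) -> (-62.631,-111.445) [heading=245, draw]
  REPEAT 4 [
    -- iteration 1/4 --
    FD 19: (-62.631,-111.445) -> (-70.661,-128.665) [heading=245, draw]
    FD 9: (-70.661,-128.665) -> (-74.464,-136.822) [heading=245, draw]
    -- iteration 2/4 --
    FD 19: (-74.464,-136.822) -> (-82.494,-154.042) [heading=245, draw]
    FD 9: (-82.494,-154.042) -> (-86.297,-162.198) [heading=245, draw]
    -- iteration 3/4 --
    FD 19: (-86.297,-162.198) -> (-94.327,-179.418) [heading=245, draw]
    FD 9: (-94.327,-179.418) -> (-98.131,-187.575) [heading=245, draw]
    -- iteration 4/4 --
    FD 19: (-98.131,-187.575) -> (-106.161,-204.795) [heading=245, draw]
    FD 9: (-106.161,-204.795) -> (-109.964,-212.952) [heading=245, draw]
  ]
  -- iteration 3/3 --
  FD 11: (-109.964,-212.952) -> (-114.613,-222.921) [heading=245, draw]
  REPEAT 4 [
    -- iteration 1/4 --
    FD 19: (-114.613,-222.921) -> (-122.643,-240.141) [heading=245, draw]
    FD 9: (-122.643,-240.141) -> (-126.446,-248.298) [heading=245, draw]
    -- iteration 2/4 --
    FD 19: (-126.446,-248.298) -> (-134.476,-265.518) [heading=245, draw]
    FD 9: (-134.476,-265.518) -> (-138.28,-273.674) [heading=245, draw]
    -- iteration 3/4 --
    FD 19: (-138.28,-273.674) -> (-146.309,-290.894) [heading=245, draw]
    FD 9: (-146.309,-290.894) -> (-150.113,-299.051) [heading=245, draw]
    -- iteration 4/4 --
    FD 19: (-150.113,-299.051) -> (-158.143,-316.271) [heading=245, draw]
    FD 9: (-158.143,-316.271) -> (-161.946,-324.428) [heading=245, draw]
  ]
]
RT 189: heading 245 -> 56
Final: pos=(-161.946,-324.428), heading=56, 27 segment(s) drawn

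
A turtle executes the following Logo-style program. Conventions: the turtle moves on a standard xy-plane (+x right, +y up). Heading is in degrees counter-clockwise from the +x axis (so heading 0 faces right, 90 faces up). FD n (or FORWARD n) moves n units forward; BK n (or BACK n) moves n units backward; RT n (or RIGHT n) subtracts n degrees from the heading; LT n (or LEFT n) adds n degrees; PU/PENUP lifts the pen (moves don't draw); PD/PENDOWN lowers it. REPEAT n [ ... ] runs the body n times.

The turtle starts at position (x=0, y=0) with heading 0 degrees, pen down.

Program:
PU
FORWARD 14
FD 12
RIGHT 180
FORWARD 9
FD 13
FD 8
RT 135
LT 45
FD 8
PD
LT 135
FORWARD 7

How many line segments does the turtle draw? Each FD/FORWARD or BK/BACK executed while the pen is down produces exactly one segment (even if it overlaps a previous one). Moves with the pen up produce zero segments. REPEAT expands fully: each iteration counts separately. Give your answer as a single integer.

Answer: 1

Derivation:
Executing turtle program step by step:
Start: pos=(0,0), heading=0, pen down
PU: pen up
FD 14: (0,0) -> (14,0) [heading=0, move]
FD 12: (14,0) -> (26,0) [heading=0, move]
RT 180: heading 0 -> 180
FD 9: (26,0) -> (17,0) [heading=180, move]
FD 13: (17,0) -> (4,0) [heading=180, move]
FD 8: (4,0) -> (-4,0) [heading=180, move]
RT 135: heading 180 -> 45
LT 45: heading 45 -> 90
FD 8: (-4,0) -> (-4,8) [heading=90, move]
PD: pen down
LT 135: heading 90 -> 225
FD 7: (-4,8) -> (-8.95,3.05) [heading=225, draw]
Final: pos=(-8.95,3.05), heading=225, 1 segment(s) drawn
Segments drawn: 1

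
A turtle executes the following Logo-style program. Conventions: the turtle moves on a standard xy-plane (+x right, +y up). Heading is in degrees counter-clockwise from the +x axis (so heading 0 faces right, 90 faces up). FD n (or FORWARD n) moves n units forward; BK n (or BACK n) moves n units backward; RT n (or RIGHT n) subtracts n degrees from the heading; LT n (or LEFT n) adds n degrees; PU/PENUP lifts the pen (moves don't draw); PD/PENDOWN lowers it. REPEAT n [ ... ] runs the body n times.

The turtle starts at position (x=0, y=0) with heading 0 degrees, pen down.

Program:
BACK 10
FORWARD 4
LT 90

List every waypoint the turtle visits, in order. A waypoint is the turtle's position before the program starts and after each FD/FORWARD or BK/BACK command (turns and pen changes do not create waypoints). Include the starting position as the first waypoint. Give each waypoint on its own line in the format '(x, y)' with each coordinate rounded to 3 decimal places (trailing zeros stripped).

Executing turtle program step by step:
Start: pos=(0,0), heading=0, pen down
BK 10: (0,0) -> (-10,0) [heading=0, draw]
FD 4: (-10,0) -> (-6,0) [heading=0, draw]
LT 90: heading 0 -> 90
Final: pos=(-6,0), heading=90, 2 segment(s) drawn
Waypoints (3 total):
(0, 0)
(-10, 0)
(-6, 0)

Answer: (0, 0)
(-10, 0)
(-6, 0)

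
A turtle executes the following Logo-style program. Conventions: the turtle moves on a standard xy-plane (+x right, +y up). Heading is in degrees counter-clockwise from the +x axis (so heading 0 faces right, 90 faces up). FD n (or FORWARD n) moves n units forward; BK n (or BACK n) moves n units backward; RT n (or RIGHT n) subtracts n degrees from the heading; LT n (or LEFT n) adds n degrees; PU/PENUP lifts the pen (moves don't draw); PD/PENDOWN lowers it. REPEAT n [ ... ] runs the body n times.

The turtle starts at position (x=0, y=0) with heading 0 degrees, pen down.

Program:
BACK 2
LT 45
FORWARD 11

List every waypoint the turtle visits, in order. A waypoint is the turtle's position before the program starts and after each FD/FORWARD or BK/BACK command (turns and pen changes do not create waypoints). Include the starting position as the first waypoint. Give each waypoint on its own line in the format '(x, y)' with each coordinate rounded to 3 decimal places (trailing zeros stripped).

Executing turtle program step by step:
Start: pos=(0,0), heading=0, pen down
BK 2: (0,0) -> (-2,0) [heading=0, draw]
LT 45: heading 0 -> 45
FD 11: (-2,0) -> (5.778,7.778) [heading=45, draw]
Final: pos=(5.778,7.778), heading=45, 2 segment(s) drawn
Waypoints (3 total):
(0, 0)
(-2, 0)
(5.778, 7.778)

Answer: (0, 0)
(-2, 0)
(5.778, 7.778)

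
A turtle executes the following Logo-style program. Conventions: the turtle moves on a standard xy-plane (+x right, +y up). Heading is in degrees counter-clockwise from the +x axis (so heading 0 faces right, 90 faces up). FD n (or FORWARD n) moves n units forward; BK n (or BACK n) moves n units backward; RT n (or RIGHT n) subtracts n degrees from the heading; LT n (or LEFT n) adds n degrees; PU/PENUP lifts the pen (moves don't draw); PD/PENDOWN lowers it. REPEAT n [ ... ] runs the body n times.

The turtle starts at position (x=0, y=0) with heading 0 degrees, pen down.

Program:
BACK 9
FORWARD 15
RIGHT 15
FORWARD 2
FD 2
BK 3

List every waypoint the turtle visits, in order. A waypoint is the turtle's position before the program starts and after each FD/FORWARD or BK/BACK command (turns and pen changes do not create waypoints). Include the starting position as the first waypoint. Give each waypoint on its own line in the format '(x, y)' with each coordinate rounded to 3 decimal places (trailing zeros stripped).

Answer: (0, 0)
(-9, 0)
(6, 0)
(7.932, -0.518)
(9.864, -1.035)
(6.966, -0.259)

Derivation:
Executing turtle program step by step:
Start: pos=(0,0), heading=0, pen down
BK 9: (0,0) -> (-9,0) [heading=0, draw]
FD 15: (-9,0) -> (6,0) [heading=0, draw]
RT 15: heading 0 -> 345
FD 2: (6,0) -> (7.932,-0.518) [heading=345, draw]
FD 2: (7.932,-0.518) -> (9.864,-1.035) [heading=345, draw]
BK 3: (9.864,-1.035) -> (6.966,-0.259) [heading=345, draw]
Final: pos=(6.966,-0.259), heading=345, 5 segment(s) drawn
Waypoints (6 total):
(0, 0)
(-9, 0)
(6, 0)
(7.932, -0.518)
(9.864, -1.035)
(6.966, -0.259)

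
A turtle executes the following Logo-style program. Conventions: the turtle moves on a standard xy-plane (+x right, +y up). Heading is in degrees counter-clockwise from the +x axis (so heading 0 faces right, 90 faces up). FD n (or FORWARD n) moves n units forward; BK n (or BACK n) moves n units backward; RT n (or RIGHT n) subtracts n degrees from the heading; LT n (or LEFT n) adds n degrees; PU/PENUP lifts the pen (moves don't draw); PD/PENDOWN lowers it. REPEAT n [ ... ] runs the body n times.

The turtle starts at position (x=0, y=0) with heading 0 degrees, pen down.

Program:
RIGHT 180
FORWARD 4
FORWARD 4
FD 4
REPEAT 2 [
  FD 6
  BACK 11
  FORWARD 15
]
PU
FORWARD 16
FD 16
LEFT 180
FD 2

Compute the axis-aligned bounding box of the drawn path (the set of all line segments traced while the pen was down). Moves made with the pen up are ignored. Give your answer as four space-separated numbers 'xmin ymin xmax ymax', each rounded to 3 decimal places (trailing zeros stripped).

Executing turtle program step by step:
Start: pos=(0,0), heading=0, pen down
RT 180: heading 0 -> 180
FD 4: (0,0) -> (-4,0) [heading=180, draw]
FD 4: (-4,0) -> (-8,0) [heading=180, draw]
FD 4: (-8,0) -> (-12,0) [heading=180, draw]
REPEAT 2 [
  -- iteration 1/2 --
  FD 6: (-12,0) -> (-18,0) [heading=180, draw]
  BK 11: (-18,0) -> (-7,0) [heading=180, draw]
  FD 15: (-7,0) -> (-22,0) [heading=180, draw]
  -- iteration 2/2 --
  FD 6: (-22,0) -> (-28,0) [heading=180, draw]
  BK 11: (-28,0) -> (-17,0) [heading=180, draw]
  FD 15: (-17,0) -> (-32,0) [heading=180, draw]
]
PU: pen up
FD 16: (-32,0) -> (-48,0) [heading=180, move]
FD 16: (-48,0) -> (-64,0) [heading=180, move]
LT 180: heading 180 -> 0
FD 2: (-64,0) -> (-62,0) [heading=0, move]
Final: pos=(-62,0), heading=0, 9 segment(s) drawn

Segment endpoints: x in {-32, -28, -22, -18, -17, -12, -8, -7, -4, 0}, y in {0, 0, 0, 0, 0, 0, 0, 0, 0, 0}
xmin=-32, ymin=0, xmax=0, ymax=0

Answer: -32 0 0 0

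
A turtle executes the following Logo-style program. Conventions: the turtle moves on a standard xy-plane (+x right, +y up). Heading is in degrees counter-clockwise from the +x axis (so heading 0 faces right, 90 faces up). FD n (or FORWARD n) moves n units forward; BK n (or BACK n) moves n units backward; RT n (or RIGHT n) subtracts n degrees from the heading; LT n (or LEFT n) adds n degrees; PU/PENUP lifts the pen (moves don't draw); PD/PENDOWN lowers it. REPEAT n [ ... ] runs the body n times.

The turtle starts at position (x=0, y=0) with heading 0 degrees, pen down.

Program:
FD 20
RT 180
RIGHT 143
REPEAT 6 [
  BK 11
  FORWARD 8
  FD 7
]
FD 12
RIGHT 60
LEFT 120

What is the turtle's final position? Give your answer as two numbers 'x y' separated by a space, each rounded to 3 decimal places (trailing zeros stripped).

Answer: 48.751 21.665

Derivation:
Executing turtle program step by step:
Start: pos=(0,0), heading=0, pen down
FD 20: (0,0) -> (20,0) [heading=0, draw]
RT 180: heading 0 -> 180
RT 143: heading 180 -> 37
REPEAT 6 [
  -- iteration 1/6 --
  BK 11: (20,0) -> (11.215,-6.62) [heading=37, draw]
  FD 8: (11.215,-6.62) -> (17.604,-1.805) [heading=37, draw]
  FD 7: (17.604,-1.805) -> (23.195,2.407) [heading=37, draw]
  -- iteration 2/6 --
  BK 11: (23.195,2.407) -> (14.41,-4.213) [heading=37, draw]
  FD 8: (14.41,-4.213) -> (20.799,0.602) [heading=37, draw]
  FD 7: (20.799,0.602) -> (26.389,4.815) [heading=37, draw]
  -- iteration 3/6 --
  BK 11: (26.389,4.815) -> (17.604,-1.805) [heading=37, draw]
  FD 8: (17.604,-1.805) -> (23.993,3.009) [heading=37, draw]
  FD 7: (23.993,3.009) -> (29.584,7.222) [heading=37, draw]
  -- iteration 4/6 --
  BK 11: (29.584,7.222) -> (20.799,0.602) [heading=37, draw]
  FD 8: (20.799,0.602) -> (27.188,5.416) [heading=37, draw]
  FD 7: (27.188,5.416) -> (32.778,9.629) [heading=37, draw]
  -- iteration 5/6 --
  BK 11: (32.778,9.629) -> (23.993,3.009) [heading=37, draw]
  FD 8: (23.993,3.009) -> (30.382,7.824) [heading=37, draw]
  FD 7: (30.382,7.824) -> (35.973,12.036) [heading=37, draw]
  -- iteration 6/6 --
  BK 11: (35.973,12.036) -> (27.188,5.416) [heading=37, draw]
  FD 8: (27.188,5.416) -> (33.577,10.231) [heading=37, draw]
  FD 7: (33.577,10.231) -> (39.167,14.444) [heading=37, draw]
]
FD 12: (39.167,14.444) -> (48.751,21.665) [heading=37, draw]
RT 60: heading 37 -> 337
LT 120: heading 337 -> 97
Final: pos=(48.751,21.665), heading=97, 20 segment(s) drawn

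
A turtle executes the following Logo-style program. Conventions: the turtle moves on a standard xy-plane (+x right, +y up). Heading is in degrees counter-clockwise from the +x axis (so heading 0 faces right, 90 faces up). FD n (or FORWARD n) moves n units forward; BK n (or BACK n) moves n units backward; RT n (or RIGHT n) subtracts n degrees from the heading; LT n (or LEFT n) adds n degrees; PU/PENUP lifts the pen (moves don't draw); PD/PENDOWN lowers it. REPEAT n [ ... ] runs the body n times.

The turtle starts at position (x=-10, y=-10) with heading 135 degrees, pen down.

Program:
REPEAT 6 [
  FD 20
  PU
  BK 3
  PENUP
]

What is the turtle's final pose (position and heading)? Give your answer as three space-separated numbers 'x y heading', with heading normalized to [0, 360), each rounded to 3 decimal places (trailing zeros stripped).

Answer: -82.125 62.125 135

Derivation:
Executing turtle program step by step:
Start: pos=(-10,-10), heading=135, pen down
REPEAT 6 [
  -- iteration 1/6 --
  FD 20: (-10,-10) -> (-24.142,4.142) [heading=135, draw]
  PU: pen up
  BK 3: (-24.142,4.142) -> (-22.021,2.021) [heading=135, move]
  PU: pen up
  -- iteration 2/6 --
  FD 20: (-22.021,2.021) -> (-36.163,16.163) [heading=135, move]
  PU: pen up
  BK 3: (-36.163,16.163) -> (-34.042,14.042) [heading=135, move]
  PU: pen up
  -- iteration 3/6 --
  FD 20: (-34.042,14.042) -> (-48.184,28.184) [heading=135, move]
  PU: pen up
  BK 3: (-48.184,28.184) -> (-46.062,26.062) [heading=135, move]
  PU: pen up
  -- iteration 4/6 --
  FD 20: (-46.062,26.062) -> (-60.205,40.205) [heading=135, move]
  PU: pen up
  BK 3: (-60.205,40.205) -> (-58.083,38.083) [heading=135, move]
  PU: pen up
  -- iteration 5/6 --
  FD 20: (-58.083,38.083) -> (-72.225,52.225) [heading=135, move]
  PU: pen up
  BK 3: (-72.225,52.225) -> (-70.104,50.104) [heading=135, move]
  PU: pen up
  -- iteration 6/6 --
  FD 20: (-70.104,50.104) -> (-84.246,64.246) [heading=135, move]
  PU: pen up
  BK 3: (-84.246,64.246) -> (-82.125,62.125) [heading=135, move]
  PU: pen up
]
Final: pos=(-82.125,62.125), heading=135, 1 segment(s) drawn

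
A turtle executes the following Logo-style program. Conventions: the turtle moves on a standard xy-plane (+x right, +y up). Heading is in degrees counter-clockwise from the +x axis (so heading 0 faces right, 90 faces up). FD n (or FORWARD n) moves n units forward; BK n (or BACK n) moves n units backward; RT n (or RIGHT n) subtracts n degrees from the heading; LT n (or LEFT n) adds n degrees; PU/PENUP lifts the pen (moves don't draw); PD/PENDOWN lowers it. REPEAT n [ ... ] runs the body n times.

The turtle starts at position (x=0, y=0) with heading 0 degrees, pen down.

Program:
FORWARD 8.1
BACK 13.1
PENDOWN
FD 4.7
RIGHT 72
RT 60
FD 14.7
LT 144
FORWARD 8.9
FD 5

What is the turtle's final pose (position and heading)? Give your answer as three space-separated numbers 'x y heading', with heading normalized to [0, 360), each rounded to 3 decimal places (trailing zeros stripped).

Executing turtle program step by step:
Start: pos=(0,0), heading=0, pen down
FD 8.1: (0,0) -> (8.1,0) [heading=0, draw]
BK 13.1: (8.1,0) -> (-5,0) [heading=0, draw]
PD: pen down
FD 4.7: (-5,0) -> (-0.3,0) [heading=0, draw]
RT 72: heading 0 -> 288
RT 60: heading 288 -> 228
FD 14.7: (-0.3,0) -> (-10.136,-10.924) [heading=228, draw]
LT 144: heading 228 -> 12
FD 8.9: (-10.136,-10.924) -> (-1.431,-9.074) [heading=12, draw]
FD 5: (-1.431,-9.074) -> (3.46,-8.034) [heading=12, draw]
Final: pos=(3.46,-8.034), heading=12, 6 segment(s) drawn

Answer: 3.46 -8.034 12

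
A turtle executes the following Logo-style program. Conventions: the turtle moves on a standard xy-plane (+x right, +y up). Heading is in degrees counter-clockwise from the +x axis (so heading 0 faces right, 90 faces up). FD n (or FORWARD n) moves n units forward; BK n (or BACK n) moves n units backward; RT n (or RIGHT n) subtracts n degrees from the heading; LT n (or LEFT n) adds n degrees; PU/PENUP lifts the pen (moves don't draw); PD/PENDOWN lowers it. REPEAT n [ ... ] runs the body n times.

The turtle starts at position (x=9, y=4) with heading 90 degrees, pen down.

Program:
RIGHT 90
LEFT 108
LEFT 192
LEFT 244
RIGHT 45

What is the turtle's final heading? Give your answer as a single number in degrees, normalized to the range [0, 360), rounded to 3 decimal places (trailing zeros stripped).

Answer: 139

Derivation:
Executing turtle program step by step:
Start: pos=(9,4), heading=90, pen down
RT 90: heading 90 -> 0
LT 108: heading 0 -> 108
LT 192: heading 108 -> 300
LT 244: heading 300 -> 184
RT 45: heading 184 -> 139
Final: pos=(9,4), heading=139, 0 segment(s) drawn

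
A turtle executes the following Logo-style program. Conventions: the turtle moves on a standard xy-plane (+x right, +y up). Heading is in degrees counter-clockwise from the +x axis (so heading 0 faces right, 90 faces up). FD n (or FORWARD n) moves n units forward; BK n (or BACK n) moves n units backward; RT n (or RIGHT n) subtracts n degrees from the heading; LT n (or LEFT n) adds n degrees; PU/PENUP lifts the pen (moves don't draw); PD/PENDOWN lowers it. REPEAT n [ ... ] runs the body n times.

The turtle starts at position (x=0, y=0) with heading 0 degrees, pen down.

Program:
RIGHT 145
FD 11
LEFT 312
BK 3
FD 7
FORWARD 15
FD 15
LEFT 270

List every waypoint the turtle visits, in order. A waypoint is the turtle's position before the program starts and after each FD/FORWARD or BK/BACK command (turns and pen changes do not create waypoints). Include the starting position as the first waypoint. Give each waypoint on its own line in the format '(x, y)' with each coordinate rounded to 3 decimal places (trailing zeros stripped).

Answer: (0, 0)
(-9.011, -6.309)
(-6.088, -6.984)
(-12.908, -5.41)
(-27.524, -2.035)
(-42.139, 1.339)

Derivation:
Executing turtle program step by step:
Start: pos=(0,0), heading=0, pen down
RT 145: heading 0 -> 215
FD 11: (0,0) -> (-9.011,-6.309) [heading=215, draw]
LT 312: heading 215 -> 167
BK 3: (-9.011,-6.309) -> (-6.088,-6.984) [heading=167, draw]
FD 7: (-6.088,-6.984) -> (-12.908,-5.41) [heading=167, draw]
FD 15: (-12.908,-5.41) -> (-27.524,-2.035) [heading=167, draw]
FD 15: (-27.524,-2.035) -> (-42.139,1.339) [heading=167, draw]
LT 270: heading 167 -> 77
Final: pos=(-42.139,1.339), heading=77, 5 segment(s) drawn
Waypoints (6 total):
(0, 0)
(-9.011, -6.309)
(-6.088, -6.984)
(-12.908, -5.41)
(-27.524, -2.035)
(-42.139, 1.339)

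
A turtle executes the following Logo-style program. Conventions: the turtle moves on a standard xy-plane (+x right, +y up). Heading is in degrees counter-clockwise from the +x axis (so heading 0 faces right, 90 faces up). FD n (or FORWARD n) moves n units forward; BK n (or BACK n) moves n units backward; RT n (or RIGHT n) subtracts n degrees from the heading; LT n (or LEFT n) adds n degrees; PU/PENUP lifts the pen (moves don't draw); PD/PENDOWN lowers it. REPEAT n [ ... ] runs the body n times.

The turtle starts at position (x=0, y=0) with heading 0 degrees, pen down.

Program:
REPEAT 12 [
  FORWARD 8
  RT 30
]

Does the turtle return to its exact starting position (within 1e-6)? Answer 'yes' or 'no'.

Answer: yes

Derivation:
Executing turtle program step by step:
Start: pos=(0,0), heading=0, pen down
REPEAT 12 [
  -- iteration 1/12 --
  FD 8: (0,0) -> (8,0) [heading=0, draw]
  RT 30: heading 0 -> 330
  -- iteration 2/12 --
  FD 8: (8,0) -> (14.928,-4) [heading=330, draw]
  RT 30: heading 330 -> 300
  -- iteration 3/12 --
  FD 8: (14.928,-4) -> (18.928,-10.928) [heading=300, draw]
  RT 30: heading 300 -> 270
  -- iteration 4/12 --
  FD 8: (18.928,-10.928) -> (18.928,-18.928) [heading=270, draw]
  RT 30: heading 270 -> 240
  -- iteration 5/12 --
  FD 8: (18.928,-18.928) -> (14.928,-25.856) [heading=240, draw]
  RT 30: heading 240 -> 210
  -- iteration 6/12 --
  FD 8: (14.928,-25.856) -> (8,-29.856) [heading=210, draw]
  RT 30: heading 210 -> 180
  -- iteration 7/12 --
  FD 8: (8,-29.856) -> (0,-29.856) [heading=180, draw]
  RT 30: heading 180 -> 150
  -- iteration 8/12 --
  FD 8: (0,-29.856) -> (-6.928,-25.856) [heading=150, draw]
  RT 30: heading 150 -> 120
  -- iteration 9/12 --
  FD 8: (-6.928,-25.856) -> (-10.928,-18.928) [heading=120, draw]
  RT 30: heading 120 -> 90
  -- iteration 10/12 --
  FD 8: (-10.928,-18.928) -> (-10.928,-10.928) [heading=90, draw]
  RT 30: heading 90 -> 60
  -- iteration 11/12 --
  FD 8: (-10.928,-10.928) -> (-6.928,-4) [heading=60, draw]
  RT 30: heading 60 -> 30
  -- iteration 12/12 --
  FD 8: (-6.928,-4) -> (0,0) [heading=30, draw]
  RT 30: heading 30 -> 0
]
Final: pos=(0,0), heading=0, 12 segment(s) drawn

Start position: (0, 0)
Final position: (0, 0)
Distance = 0; < 1e-6 -> CLOSED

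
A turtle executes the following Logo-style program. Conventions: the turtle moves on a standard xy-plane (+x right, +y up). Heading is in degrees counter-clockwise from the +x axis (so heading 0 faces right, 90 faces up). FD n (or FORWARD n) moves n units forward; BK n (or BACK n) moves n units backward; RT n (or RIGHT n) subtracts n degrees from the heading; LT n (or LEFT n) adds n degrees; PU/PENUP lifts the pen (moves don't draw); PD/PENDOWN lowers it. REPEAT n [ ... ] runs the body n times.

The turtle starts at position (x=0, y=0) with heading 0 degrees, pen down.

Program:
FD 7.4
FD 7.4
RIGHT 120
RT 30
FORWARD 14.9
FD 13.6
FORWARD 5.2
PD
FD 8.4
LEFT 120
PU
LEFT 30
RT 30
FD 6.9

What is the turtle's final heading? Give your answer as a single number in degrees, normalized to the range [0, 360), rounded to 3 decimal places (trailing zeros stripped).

Executing turtle program step by step:
Start: pos=(0,0), heading=0, pen down
FD 7.4: (0,0) -> (7.4,0) [heading=0, draw]
FD 7.4: (7.4,0) -> (14.8,0) [heading=0, draw]
RT 120: heading 0 -> 240
RT 30: heading 240 -> 210
FD 14.9: (14.8,0) -> (1.896,-7.45) [heading=210, draw]
FD 13.6: (1.896,-7.45) -> (-9.882,-14.25) [heading=210, draw]
FD 5.2: (-9.882,-14.25) -> (-14.385,-16.85) [heading=210, draw]
PD: pen down
FD 8.4: (-14.385,-16.85) -> (-21.66,-21.05) [heading=210, draw]
LT 120: heading 210 -> 330
PU: pen up
LT 30: heading 330 -> 0
RT 30: heading 0 -> 330
FD 6.9: (-21.66,-21.05) -> (-15.684,-24.5) [heading=330, move]
Final: pos=(-15.684,-24.5), heading=330, 6 segment(s) drawn

Answer: 330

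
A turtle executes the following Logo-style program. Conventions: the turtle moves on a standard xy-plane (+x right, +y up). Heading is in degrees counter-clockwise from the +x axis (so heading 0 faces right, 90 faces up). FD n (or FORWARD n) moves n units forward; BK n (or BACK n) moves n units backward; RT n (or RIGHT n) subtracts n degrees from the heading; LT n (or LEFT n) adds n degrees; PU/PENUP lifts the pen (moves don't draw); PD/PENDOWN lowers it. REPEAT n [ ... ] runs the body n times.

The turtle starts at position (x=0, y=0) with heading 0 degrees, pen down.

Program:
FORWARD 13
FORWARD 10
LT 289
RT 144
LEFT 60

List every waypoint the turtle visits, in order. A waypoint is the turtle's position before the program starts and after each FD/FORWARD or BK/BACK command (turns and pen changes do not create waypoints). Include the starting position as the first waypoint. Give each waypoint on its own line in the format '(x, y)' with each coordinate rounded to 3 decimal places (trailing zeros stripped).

Executing turtle program step by step:
Start: pos=(0,0), heading=0, pen down
FD 13: (0,0) -> (13,0) [heading=0, draw]
FD 10: (13,0) -> (23,0) [heading=0, draw]
LT 289: heading 0 -> 289
RT 144: heading 289 -> 145
LT 60: heading 145 -> 205
Final: pos=(23,0), heading=205, 2 segment(s) drawn
Waypoints (3 total):
(0, 0)
(13, 0)
(23, 0)

Answer: (0, 0)
(13, 0)
(23, 0)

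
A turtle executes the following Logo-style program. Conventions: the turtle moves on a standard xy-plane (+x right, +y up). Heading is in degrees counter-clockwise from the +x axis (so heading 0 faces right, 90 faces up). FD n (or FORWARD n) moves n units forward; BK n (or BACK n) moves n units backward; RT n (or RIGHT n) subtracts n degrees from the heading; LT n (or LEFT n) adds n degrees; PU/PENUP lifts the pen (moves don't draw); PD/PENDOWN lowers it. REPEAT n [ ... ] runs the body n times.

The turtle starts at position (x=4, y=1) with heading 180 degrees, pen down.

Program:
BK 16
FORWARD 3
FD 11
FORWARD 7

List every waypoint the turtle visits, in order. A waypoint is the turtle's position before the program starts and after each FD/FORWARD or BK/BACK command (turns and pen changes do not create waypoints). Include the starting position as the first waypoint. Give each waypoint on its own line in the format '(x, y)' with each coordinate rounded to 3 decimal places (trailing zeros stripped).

Answer: (4, 1)
(20, 1)
(17, 1)
(6, 1)
(-1, 1)

Derivation:
Executing turtle program step by step:
Start: pos=(4,1), heading=180, pen down
BK 16: (4,1) -> (20,1) [heading=180, draw]
FD 3: (20,1) -> (17,1) [heading=180, draw]
FD 11: (17,1) -> (6,1) [heading=180, draw]
FD 7: (6,1) -> (-1,1) [heading=180, draw]
Final: pos=(-1,1), heading=180, 4 segment(s) drawn
Waypoints (5 total):
(4, 1)
(20, 1)
(17, 1)
(6, 1)
(-1, 1)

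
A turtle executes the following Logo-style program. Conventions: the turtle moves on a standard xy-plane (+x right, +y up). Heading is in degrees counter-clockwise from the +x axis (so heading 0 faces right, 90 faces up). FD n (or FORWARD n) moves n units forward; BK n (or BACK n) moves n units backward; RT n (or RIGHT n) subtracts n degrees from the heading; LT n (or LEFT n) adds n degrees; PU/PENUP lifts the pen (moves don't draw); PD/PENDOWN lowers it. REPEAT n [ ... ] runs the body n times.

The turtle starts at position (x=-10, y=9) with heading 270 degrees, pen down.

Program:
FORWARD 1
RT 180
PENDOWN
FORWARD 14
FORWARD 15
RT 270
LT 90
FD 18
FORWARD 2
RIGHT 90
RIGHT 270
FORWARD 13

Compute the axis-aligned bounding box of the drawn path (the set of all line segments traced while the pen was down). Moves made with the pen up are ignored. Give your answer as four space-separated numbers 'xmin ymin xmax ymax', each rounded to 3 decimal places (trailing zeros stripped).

Executing turtle program step by step:
Start: pos=(-10,9), heading=270, pen down
FD 1: (-10,9) -> (-10,8) [heading=270, draw]
RT 180: heading 270 -> 90
PD: pen down
FD 14: (-10,8) -> (-10,22) [heading=90, draw]
FD 15: (-10,22) -> (-10,37) [heading=90, draw]
RT 270: heading 90 -> 180
LT 90: heading 180 -> 270
FD 18: (-10,37) -> (-10,19) [heading=270, draw]
FD 2: (-10,19) -> (-10,17) [heading=270, draw]
RT 90: heading 270 -> 180
RT 270: heading 180 -> 270
FD 13: (-10,17) -> (-10,4) [heading=270, draw]
Final: pos=(-10,4), heading=270, 6 segment(s) drawn

Segment endpoints: x in {-10, -10, -10, -10}, y in {4, 8, 9, 17, 19, 22, 37}
xmin=-10, ymin=4, xmax=-10, ymax=37

Answer: -10 4 -10 37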